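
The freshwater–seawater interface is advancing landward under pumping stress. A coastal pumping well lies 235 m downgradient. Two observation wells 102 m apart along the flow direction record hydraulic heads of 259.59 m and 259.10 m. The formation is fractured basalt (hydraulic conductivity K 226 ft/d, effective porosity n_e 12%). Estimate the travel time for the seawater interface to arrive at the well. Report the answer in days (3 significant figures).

Hydraulic gradient i = (259.59 − 259.10) / 102 = 0.49 / 102 = 0.004804
K = 226 ft/d × 0.3048 = 68.88 m/d
Specific discharge q = 68.88 × 0.004804 = 0.3309 m/d
v_s = q/n_e = 0.3309/0.12 = 2.758 m/d
t = L / v = 235 / 2.758 = 85.22 d

85.2 days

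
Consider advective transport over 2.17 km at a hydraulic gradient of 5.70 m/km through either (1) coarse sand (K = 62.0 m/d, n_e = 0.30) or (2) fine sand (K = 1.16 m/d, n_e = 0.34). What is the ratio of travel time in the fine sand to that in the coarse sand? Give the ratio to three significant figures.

60.6

Unit 1 (coarse sand): v = 62.0×0.0057/0.30 = 1.178 m/d, t = 2170/1.178 = 1842 d
Unit 2 (fine sand): v = 1.16×0.0057/0.34 = 0.01945 m/d, t = 2170/0.01945 = 111600 d
t(fine sand) / t(coarse sand) = 111600/1842 = 60.6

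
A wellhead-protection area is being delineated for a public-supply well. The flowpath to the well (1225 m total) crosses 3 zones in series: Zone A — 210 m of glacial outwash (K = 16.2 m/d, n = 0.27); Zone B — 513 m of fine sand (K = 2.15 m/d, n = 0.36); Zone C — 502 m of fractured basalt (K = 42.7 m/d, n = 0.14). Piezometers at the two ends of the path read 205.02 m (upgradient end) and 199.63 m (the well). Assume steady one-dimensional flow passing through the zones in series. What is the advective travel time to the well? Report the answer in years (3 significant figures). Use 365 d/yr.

41.7 years

Total head drop ΔH = 205.02 − 199.63 = 5.39 m
Continuity: the same q passes through each zone, so ΔH = q·Σ(L_j/K_j) — the zones act as resistances in series.
Σ(L/K) = 210/16.2 + 513/2.15 + 502/42.7 = 12.96 + 238.6 + 11.76 = 263.3 d
q = ΔH / Σ(L/K) = 5.39 / 263.3 = 0.02047 m/d (same in every zone)
Zone A: v = q/n = 0.02047/0.27 = 0.07581 m/d → t_A = 210/0.07581 = 2770 d
Zone B: v = q/n = 0.02047/0.36 = 0.05686 m/d → t_B = 513/0.05686 = 9022 d
Zone C: v = q/n = 0.02047/0.14 = 0.1462 m/d → t_C = 502/0.1462 = 3433 d
Total t = 2770 + 9022 + 3433 = 15230 d
   = 15230 / 365 = 41.7 yr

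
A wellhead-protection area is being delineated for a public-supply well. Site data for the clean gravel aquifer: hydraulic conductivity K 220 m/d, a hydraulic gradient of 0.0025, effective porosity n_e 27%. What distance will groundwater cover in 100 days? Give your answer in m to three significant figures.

q = Ki = 220 × 0.0025 = 0.5500 m/d
v = Ki/n = 220·0.0025/0.27 = 2.037 m/d
L = v × T = 2.037 × 100 = 203.7 m

204 m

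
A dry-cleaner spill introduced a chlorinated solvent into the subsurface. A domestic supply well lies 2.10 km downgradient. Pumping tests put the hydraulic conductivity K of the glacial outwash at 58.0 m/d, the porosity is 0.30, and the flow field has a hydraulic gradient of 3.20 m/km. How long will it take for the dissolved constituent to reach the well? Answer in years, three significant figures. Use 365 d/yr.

Specific discharge q = 58.0 × 0.0032 = 0.1856 m/d
v = Ki/n = 58.0·0.0032/0.30 = 0.6187 m/d
L = 2.10 km = 2100 m
t = L / v = 2100 / 0.6187 = 3394 d
   = 3394 / 365 = 9.30 yr

9.30 years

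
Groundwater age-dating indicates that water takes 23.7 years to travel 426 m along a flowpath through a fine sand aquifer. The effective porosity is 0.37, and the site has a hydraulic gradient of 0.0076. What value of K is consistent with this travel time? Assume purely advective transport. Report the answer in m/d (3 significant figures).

t = 23.7 years = 8651 d
v = L / t = 426 / 8651 = 0.04925 m/d
K = v · n / i = 0.04925 × 0.37 / 0.0076 = 2.40 m/d

2.40 m/d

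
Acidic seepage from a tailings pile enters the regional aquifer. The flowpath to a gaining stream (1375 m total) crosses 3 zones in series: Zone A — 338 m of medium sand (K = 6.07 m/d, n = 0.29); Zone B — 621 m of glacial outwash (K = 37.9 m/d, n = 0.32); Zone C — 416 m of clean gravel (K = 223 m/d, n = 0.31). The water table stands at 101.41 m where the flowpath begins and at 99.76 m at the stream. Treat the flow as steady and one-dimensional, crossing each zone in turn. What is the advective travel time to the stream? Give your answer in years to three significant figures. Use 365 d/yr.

52.3 years

Total head drop ΔH = 101.41 − 99.76 = 1.65 m
Continuity: the same q passes through each zone, so ΔH = q·Σ(L_j/K_j) — the zones act as resistances in series.
Σ(L/K) = 338/6.07 + 621/37.9 + 416/223 = 55.68 + 16.39 + 1.865 = 73.93 d
q = ΔH / Σ(L/K) = 1.65 / 73.93 = 0.02232 m/d (same in every zone)
Zone A: v = q/n = 0.02232/0.29 = 0.07696 m/d → t_A = 338/0.07696 = 4392 d
Zone B: v = q/n = 0.02232/0.32 = 0.06974 m/d → t_B = 621/0.06974 = 8904 d
Zone C: v = q/n = 0.02232/0.31 = 0.07199 m/d → t_C = 416/0.07199 = 5779 d
Total t = 4392 + 8904 + 5779 = 19080 d
   = 19080 / 365 = 52.3 yr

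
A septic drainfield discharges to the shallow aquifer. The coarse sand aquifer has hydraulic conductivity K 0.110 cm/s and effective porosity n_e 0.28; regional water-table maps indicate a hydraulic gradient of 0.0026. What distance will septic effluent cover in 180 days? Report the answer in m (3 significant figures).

K = 0.110 cm/s × 864 = 95.04 m/d
q = Ki = 95.04 × 0.0026 = 0.2471 m/d
v = Ki/n = 95.04·0.0026/0.28 = 0.8825 m/d
L = v × T = 0.8825 × 180 = 158.9 m

159 m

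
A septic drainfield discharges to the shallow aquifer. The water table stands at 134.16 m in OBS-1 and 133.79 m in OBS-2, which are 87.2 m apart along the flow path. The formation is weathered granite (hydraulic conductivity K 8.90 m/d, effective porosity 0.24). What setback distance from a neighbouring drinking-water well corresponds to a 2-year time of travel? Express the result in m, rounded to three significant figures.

Hydraulic gradient i = (134.16 − 133.79) / 87.2 = 0.37 / 87.2 = 0.004243
q = Ki = 8.90 × 0.004243 = 0.03776 m/d
Average linear velocity = 0.03776 / 0.24 = 0.1573 m/d
T = 2 yr × 365 = 730 d
L = v × T = 0.1573 × 730 = 114.9 m

115 m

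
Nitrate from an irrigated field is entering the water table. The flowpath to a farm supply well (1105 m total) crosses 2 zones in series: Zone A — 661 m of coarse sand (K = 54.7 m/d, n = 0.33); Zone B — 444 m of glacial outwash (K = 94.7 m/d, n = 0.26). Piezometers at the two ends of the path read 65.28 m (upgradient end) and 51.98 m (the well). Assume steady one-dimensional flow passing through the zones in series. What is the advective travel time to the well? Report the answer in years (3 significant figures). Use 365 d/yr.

1.15 years

Total head drop ΔH = 65.28 − 51.98 = 13.30 m
Steady 1-D flow in series ⇒ the Darcy flux q is identical in every zone and the zone head losses add (resistances L/K in series).
Σ(L/K) = 661/54.7 + 444/94.7 = 12.08 + 4.688 = 16.77 d
q = ΔH / Σ(L/K) = 13.30 / 16.77 = 0.7930 m/d (same in every zone)
Zone A: v = q/n = 0.7930/0.33 = 2.403 m/d → t_A = 661/2.403 = 275.1 d
Zone B: v = q/n = 0.7930/0.26 = 3.050 m/d → t_B = 444/3.050 = 145.6 d
Total t = 275.1 + 145.6 = 420.7 d
   = 420.7 / 365 = 1.15 yr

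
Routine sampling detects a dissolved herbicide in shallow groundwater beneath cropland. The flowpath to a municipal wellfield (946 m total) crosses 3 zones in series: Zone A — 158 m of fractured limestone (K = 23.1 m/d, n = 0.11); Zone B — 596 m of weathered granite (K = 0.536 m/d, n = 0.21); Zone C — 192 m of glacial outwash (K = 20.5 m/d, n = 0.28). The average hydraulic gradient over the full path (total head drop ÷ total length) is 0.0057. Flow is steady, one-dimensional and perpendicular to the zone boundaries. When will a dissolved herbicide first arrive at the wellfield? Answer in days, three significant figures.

Continuity: the same q passes through each zone, so ΔH = q·Σ(L_j/K_j) — the zones act as resistances in series.
Σ(L/K) = 158/23.1 + 596/0.536 + 192/20.5 = 6.840 + 1112 + 9.366 = 1128 d
K_eq = L_total / Σ(L/K) = 946 / 1128 = 0.8385 m/d
q = K_eq · i = 0.8385 × 0.0057 = 0.004780 m/d (same in every zone)
Zone A: v = q/n = 0.004780/0.11 = 0.04345 m/d → t_A = 158/0.04345 = 3636 d
Zone B: v = q/n = 0.004780/0.21 = 0.02276 m/d → t_B = 596/0.02276 = 26190 d
Zone C: v = q/n = 0.004780/0.28 = 0.01707 m/d → t_C = 192/0.01707 = 11250 d
Total t = 3636 + 26190 + 11250 = 41070 d

41100 days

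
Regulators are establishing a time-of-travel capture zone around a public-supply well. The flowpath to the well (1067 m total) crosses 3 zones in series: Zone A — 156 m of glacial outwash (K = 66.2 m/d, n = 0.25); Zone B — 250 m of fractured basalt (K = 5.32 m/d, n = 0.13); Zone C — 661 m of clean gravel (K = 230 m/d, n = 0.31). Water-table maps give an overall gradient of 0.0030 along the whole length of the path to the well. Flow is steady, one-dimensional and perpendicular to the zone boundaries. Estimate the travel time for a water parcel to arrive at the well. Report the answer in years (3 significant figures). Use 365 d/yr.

12.4 years

Continuity: the same q passes through each zone, so ΔH = q·Σ(L_j/K_j) — the zones act as resistances in series.
Σ(L/K) = 156/66.2 + 250/5.32 + 661/230 = 2.356 + 46.99 + 2.874 = 52.22 d
K_eq = L_total / Σ(L/K) = 1067 / 52.22 = 20.43 m/d
q = K_eq · i = 20.43 × 0.0030 = 0.06129 m/d (same in every zone)
Zone A: v = q/n = 0.06129/0.25 = 0.2452 m/d → t_A = 156/0.2452 = 636.3 d
Zone B: v = q/n = 0.06129/0.13 = 0.4715 m/d → t_B = 250/0.4715 = 530.2 d
Zone C: v = q/n = 0.06129/0.31 = 0.1977 m/d → t_C = 661/0.1977 = 3343 d
Total t = 636.3 + 530.2 + 3343 = 4510 d
   = 4510 / 365 = 12.4 yr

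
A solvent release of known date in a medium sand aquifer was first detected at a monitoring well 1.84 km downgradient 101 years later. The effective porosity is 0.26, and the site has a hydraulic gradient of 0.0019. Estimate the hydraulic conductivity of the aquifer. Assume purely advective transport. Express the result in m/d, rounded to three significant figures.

t = 101 years = 36870 d
L = 1.84 km = 1840 m
v = L / t = 1840 / 36870 = 0.04991 m/d
K = v · n / i = 0.04991 × 0.26 / 0.0019 = 6.83 m/d

6.83 m/d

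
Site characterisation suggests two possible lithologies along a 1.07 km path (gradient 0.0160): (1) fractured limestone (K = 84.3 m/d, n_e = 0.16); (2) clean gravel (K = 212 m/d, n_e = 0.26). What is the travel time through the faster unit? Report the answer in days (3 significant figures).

82.0 days

Unit 1 (fractured limestone): v = 84.3×0.016/0.16 = 8.430 m/d, t = 1070/8.430 = 126.9 d
Unit 2 (clean gravel): v = 212×0.016/0.26 = 13.05 m/d, t = 1070/13.05 = 82.02 d
Faster unit: t = 82.0 d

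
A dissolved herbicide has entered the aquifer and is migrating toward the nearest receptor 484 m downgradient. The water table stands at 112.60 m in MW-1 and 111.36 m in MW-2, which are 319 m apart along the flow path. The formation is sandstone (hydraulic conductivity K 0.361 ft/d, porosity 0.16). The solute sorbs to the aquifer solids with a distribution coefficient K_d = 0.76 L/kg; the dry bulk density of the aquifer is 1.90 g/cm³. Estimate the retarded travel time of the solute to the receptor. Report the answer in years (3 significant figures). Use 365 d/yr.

Hydraulic gradient i = (112.60 − 111.36) / 319 = 1.24 / 319 = 0.003887
K = 0.361 ft/d × 0.3048 = 0.1100 m/d
Darcy flux q = K·i = 0.1100 × 0.003887 = 4.277e-4 m/d
v = Ki/n = 0.1100·0.003887/0.16 = 0.002673 m/d
Retardation R = 1 + ρ_b·K_d/n = 1 + 1.90×0.76/0.16 = 10.03
Contaminant velocity v_c = v/R = 0.002673/10.03 = 2.667e-4 m/d
t = L/v_c = 484/2.667e-4 = 1.815e6 d
   = 1.815e6/365 = 4970 yr

4970 years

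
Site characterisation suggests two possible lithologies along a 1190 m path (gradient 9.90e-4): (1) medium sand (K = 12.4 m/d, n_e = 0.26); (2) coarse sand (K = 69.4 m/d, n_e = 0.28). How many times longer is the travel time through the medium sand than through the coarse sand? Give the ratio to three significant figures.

5.20

Unit 1 (medium sand): v = 12.4×9.9e-4/0.26 = 0.04722 m/d, t = 1190/0.04722 = 25200 d
Unit 2 (coarse sand): v = 69.4×9.9e-4/0.28 = 0.2454 m/d, t = 1190/0.2454 = 4850 d
t(medium sand) / t(coarse sand) = 25200/4850 = 5.20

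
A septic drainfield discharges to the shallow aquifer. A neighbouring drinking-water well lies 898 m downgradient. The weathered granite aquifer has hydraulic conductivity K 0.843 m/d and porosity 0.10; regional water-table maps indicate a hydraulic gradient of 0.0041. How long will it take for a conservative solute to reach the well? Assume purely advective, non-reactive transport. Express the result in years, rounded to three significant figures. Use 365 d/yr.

Specific discharge q = 0.843 × 0.0041 = 0.003456 m/d
v = Ki/n = 0.843·0.0041/0.10 = 0.03456 m/d
t = L / v = 898 / 0.03456 = 25980 d
   = 25980 / 365 = 71.2 yr

71.2 years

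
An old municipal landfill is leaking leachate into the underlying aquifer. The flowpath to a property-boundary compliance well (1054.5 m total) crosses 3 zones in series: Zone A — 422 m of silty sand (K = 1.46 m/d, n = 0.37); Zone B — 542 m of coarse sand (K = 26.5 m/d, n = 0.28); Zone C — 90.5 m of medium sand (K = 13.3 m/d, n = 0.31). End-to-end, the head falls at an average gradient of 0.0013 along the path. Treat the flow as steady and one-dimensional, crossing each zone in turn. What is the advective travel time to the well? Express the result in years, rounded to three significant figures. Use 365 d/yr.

212 years

Steady 1-D flow in series ⇒ the Darcy flux q is identical in every zone and the zone head losses add (resistances L/K in series).
Σ(L/K) = 422/1.46 + 542/26.5 + 90.5/13.3 = 289.0 + 20.45 + 6.805 = 316.3 d
K_eq = L_total / Σ(L/K) = 1054.5 / 316.3 = 3.334 m/d
q = K_eq · i = 3.334 × 0.0013 = 0.004334 m/d (same in every zone)
Zone A: v = q/n = 0.004334/0.37 = 0.01171 m/d → t_A = 422/0.01171 = 36030 d
Zone B: v = q/n = 0.004334/0.28 = 0.01548 m/d → t_B = 542/0.01548 = 35020 d
Zone C: v = q/n = 0.004334/0.31 = 0.01398 m/d → t_C = 90.5/0.01398 = 6473 d
Total t = 36030 + 35020 + 6473 = 77520 d
   = 77520 / 365 = 212 yr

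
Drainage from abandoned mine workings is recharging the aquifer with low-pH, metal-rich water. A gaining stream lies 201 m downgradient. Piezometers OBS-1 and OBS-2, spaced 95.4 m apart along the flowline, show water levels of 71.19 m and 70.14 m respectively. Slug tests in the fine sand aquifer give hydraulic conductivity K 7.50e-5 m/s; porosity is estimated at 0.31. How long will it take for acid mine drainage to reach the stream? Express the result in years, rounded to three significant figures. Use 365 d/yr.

Hydraulic gradient i = (71.19 − 70.14) / 95.4 = 1.05 / 95.4 = 0.01101
K = 7.50e-5 m/s × 86400 s/d = 6.480 m/d
Darcy flux q = K·i = 6.480 × 0.01101 = 0.07132 m/d
v_s = q/n_e = 0.07132/0.31 = 0.2301 m/d
t = L / v = 201 / 0.2301 = 873.7 d
   = 873.7 / 365 = 2.39 yr

2.39 years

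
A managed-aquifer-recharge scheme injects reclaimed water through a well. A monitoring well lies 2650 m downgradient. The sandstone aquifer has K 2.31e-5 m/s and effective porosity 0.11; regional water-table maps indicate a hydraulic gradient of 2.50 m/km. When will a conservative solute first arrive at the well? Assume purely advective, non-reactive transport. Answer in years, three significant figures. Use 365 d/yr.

160 years

K = 2.31e-5 m/s × 86400 s/d = 1.996 m/d
q = Ki = 1.996 × 0.0025 = 0.004990 m/d
v = Ki/n = 1.996·0.0025/0.11 = 0.04536 m/d
t = L / v = 2650 / 0.04536 = 58420 d
   = 58420 / 365 = 160 yr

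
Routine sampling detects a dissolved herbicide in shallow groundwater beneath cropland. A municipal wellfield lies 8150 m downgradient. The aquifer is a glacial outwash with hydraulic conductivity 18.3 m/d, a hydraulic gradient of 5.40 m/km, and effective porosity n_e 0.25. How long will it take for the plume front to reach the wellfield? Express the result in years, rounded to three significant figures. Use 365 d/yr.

56.5 years

Specific discharge q = 18.3 × 0.0054 = 0.09882 m/d
Seepage velocity v = q / n = 0.09882 / 0.25 = 0.3953 m/d
t = L / v = 8150 / 0.3953 = 20620 d
   = 20620 / 365 = 56.5 yr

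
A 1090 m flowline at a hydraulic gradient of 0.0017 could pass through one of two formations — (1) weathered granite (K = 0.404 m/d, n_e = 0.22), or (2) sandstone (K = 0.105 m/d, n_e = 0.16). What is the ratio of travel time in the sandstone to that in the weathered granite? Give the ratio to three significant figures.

Unit 1 (weathered granite): v = 0.404×0.0017/0.22 = 0.003122 m/d, t = 1090/0.003122 = 349200 d
Unit 2 (sandstone): v = 0.105×0.0017/0.16 = 0.001116 m/d, t = 1090/0.001116 = 977000 d
t(sandstone) / t(weathered granite) = 977000/349200 = 2.80

2.80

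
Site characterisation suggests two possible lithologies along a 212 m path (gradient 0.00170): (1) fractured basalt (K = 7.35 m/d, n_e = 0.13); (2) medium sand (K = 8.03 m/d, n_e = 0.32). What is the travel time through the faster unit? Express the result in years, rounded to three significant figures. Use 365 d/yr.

Unit 1 (fractured basalt): v = 7.35×0.0017/0.13 = 0.09612 m/d, t = 212/0.09612 = 2206 d
Unit 2 (medium sand): v = 8.03×0.0017/0.32 = 0.04266 m/d, t = 212/0.04266 = 4970 d
Faster: 2206 d / 365 = 6.04 yr

6.04 years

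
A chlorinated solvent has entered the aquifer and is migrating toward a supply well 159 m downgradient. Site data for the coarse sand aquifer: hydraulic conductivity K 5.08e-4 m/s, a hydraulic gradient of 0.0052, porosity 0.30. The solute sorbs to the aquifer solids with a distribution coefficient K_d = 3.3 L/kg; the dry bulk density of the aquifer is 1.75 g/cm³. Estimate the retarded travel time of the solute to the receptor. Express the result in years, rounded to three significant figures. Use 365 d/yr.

11.6 years

K = 5.08e-4 m/s × 86400 s/d = 43.89 m/d
q = Ki = 43.89 × 0.0052 = 0.2282 m/d
v = Ki/n = 43.89·0.0052/0.30 = 0.7608 m/d
Retardation R = 1 + ρ_b·K_d/n = 1 + 1.75×3.3/0.30 = 20.25
Contaminant velocity v_c = v/R = 0.7608/20.25 = 0.03757 m/d
t = L/v_c = 159/0.03757 = 4232 d
   = 4232/365 = 11.6 yr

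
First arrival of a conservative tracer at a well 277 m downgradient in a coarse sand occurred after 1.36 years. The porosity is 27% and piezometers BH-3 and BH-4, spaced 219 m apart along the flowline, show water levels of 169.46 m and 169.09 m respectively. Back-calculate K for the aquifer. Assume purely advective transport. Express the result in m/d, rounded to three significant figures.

89.2 m/d

Hydraulic gradient i = (169.46 − 169.09) / 219 = 0.37 / 219 = 0.001689
t = 1.36 years = 496.4 d
v = L / t = 277 / 496.4 = 0.5580 m/d
K = v · n / i = 0.5580 × 0.27 / 0.001689 = 89.2 m/d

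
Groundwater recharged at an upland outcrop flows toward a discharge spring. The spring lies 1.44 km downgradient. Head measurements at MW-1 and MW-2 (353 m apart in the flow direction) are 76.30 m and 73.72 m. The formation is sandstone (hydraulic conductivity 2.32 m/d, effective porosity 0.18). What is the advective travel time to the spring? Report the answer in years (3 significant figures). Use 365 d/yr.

41.9 years

Hydraulic gradient i = (76.30 − 73.72) / 353 = 2.58 / 353 = 0.007309
q = Ki = 2.32 × 0.007309 = 0.01696 m/d
v_s = q/n_e = 0.01696/0.18 = 0.09420 m/d
L = 1.44 km = 1440 m
t = L / v = 1440 / 0.09420 = 15290 d
   = 15290 / 365 = 41.9 yr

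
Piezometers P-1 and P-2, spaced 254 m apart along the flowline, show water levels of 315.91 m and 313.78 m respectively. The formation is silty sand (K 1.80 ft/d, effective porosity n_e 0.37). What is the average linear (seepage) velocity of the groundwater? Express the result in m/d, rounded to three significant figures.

0.0124 m/d

Hydraulic gradient i = (315.91 − 313.78) / 254 = 2.13 / 254 = 0.008386
K = 1.80 ft/d × 0.3048 = 0.5486 m/d
Darcy flux q = K·i = 0.5486 × 0.008386 = 0.004601 m/d
Seepage velocity v = q / n = 0.004601 / 0.37 = 0.01243 m/d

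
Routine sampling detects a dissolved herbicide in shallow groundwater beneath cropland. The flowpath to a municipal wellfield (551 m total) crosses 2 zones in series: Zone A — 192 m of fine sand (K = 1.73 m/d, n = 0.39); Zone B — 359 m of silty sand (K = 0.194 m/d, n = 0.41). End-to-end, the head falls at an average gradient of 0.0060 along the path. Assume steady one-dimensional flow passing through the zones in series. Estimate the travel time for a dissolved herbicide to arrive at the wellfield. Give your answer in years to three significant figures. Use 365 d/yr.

For zones in series the flux q is common to all zones; the equivalent conductivity is the harmonic (thickness-weighted) mean, K_eq = L_total / Σ(L_j/K_j).
Σ(L/K) = 192/1.73 + 359/0.194 = 111.0 + 1851 = 1961 d
K_eq = L_total / Σ(L/K) = 551 / 1961 = 0.2809 m/d
q = K_eq · i = 0.2809 × 0.0060 = 0.001685 m/d (same in every zone)
Zone A: v = q/n = 0.001685/0.39 = 0.004322 m/d → t_A = 192/0.004322 = 44430 d
Zone B: v = q/n = 0.001685/0.41 = 0.004111 m/d → t_B = 359/0.004111 = 87330 d
Total t = 44430 + 87330 = 131800 d
   = 131800 / 365 = 361 yr

361 years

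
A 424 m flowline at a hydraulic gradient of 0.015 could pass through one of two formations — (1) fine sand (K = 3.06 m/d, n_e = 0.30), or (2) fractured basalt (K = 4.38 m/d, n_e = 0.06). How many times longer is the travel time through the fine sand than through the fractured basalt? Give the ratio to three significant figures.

7.16

Unit 1 (fine sand): v = 3.06×0.015/0.30 = 0.1530 m/d, t = 424/0.1530 = 2771 d
Unit 2 (fractured basalt): v = 4.38×0.015/0.06 = 1.095 m/d, t = 424/1.095 = 387.2 d
t(fine sand) / t(fractured basalt) = 2771/387.2 = 7.16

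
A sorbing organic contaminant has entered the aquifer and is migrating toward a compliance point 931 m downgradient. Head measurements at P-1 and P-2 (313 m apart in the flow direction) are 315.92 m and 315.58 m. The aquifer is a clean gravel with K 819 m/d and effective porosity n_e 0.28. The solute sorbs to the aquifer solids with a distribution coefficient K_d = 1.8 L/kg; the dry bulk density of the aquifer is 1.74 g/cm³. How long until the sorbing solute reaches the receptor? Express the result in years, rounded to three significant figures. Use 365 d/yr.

Hydraulic gradient i = (315.92 − 315.58) / 313 = 0.34 / 313 = 0.001086
Specific discharge q = 819 × 0.001086 = 0.8896 m/d
Seepage velocity v = q / n = 0.8896 / 0.28 = 3.177 m/d
Retardation R = 1 + ρ_b·K_d/n = 1 + 1.74×1.8/0.28 = 12.19
Contaminant velocity v_c = v/R = 3.177/12.19 = 0.2607 m/d
t = L/v_c = 931/0.2607 = 3571 d
   = 3571/365 = 9.78 yr

9.78 years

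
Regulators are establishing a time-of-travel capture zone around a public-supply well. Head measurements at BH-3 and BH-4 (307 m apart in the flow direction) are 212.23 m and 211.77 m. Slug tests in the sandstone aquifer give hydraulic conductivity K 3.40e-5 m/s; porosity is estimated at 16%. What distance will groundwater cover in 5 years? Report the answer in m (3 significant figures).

50.2 m

Hydraulic gradient i = (212.23 − 211.77) / 307 = 0.46 / 307 = 0.001498
K = 3.40e-5 m/s × 86400 s/d = 2.938 m/d
Darcy flux q = K·i = 2.938 × 0.001498 = 0.004402 m/d
v = Ki/n = 2.938·0.001498/0.16 = 0.02751 m/d
T = 5 yr × 365 = 1825 d
L = v × T = 0.02751 × 1825 = 50.21 m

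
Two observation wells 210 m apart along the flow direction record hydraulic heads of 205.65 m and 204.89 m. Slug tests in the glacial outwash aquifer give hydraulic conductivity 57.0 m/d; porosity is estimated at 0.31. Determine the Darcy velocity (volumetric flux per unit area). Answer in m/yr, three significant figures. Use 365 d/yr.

Hydraulic gradient i = (205.65 − 204.89) / 210 = 0.76 / 210 = 0.003619
Specific discharge q = 57.0 × 0.003619 = 0.2063 m/d
   = 0.2063 × 365 = 75.3 m/yr

75.3 m/yr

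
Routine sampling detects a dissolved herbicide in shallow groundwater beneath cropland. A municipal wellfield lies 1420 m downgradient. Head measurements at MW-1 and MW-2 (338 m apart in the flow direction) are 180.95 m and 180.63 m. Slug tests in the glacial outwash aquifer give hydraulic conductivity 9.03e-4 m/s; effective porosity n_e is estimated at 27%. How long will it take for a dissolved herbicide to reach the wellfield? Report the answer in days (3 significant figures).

5190 days

Hydraulic gradient i = (180.95 − 180.63) / 338 = 0.32 / 338 = 9.467e-4
K = 9.03e-4 m/s × 86400 s/d = 78.02 m/d
q = Ki = 78.02 × 9.467e-4 = 0.07386 m/d
Seepage velocity v = q / n = 0.07386 / 0.27 = 0.2736 m/d
t = L / v = 1420 / 0.2736 = 5191 d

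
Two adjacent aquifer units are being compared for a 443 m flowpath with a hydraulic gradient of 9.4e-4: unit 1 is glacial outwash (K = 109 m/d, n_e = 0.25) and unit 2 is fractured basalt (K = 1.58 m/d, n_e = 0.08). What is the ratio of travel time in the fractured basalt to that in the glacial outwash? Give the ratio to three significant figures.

22.1

Unit 1 (glacial outwash): v = 109×9.4e-4/0.25 = 0.4098 m/d, t = 443/0.4098 = 1081 d
Unit 2 (fractured basalt): v = 1.58×9.4e-4/0.08 = 0.01857 m/d, t = 443/0.01857 = 23860 d
t(fractured basalt) / t(glacial outwash) = 23860/1081 = 22.1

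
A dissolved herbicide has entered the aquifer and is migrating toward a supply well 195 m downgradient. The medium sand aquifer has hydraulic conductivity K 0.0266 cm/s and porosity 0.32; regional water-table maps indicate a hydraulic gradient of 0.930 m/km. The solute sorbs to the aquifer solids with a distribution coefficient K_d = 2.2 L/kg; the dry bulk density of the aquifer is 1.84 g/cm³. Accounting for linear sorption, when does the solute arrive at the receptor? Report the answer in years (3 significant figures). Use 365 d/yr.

109 years

K = 0.0266 cm/s × 864 = 22.98 m/d
q = Ki = 22.98 × 9.3e-4 = 0.02137 m/d
v = Ki/n = 22.98·9.3e-4/0.32 = 0.06679 m/d
Retardation R = 1 + ρ_b·K_d/n = 1 + 1.84×2.2/0.32 = 13.65
Contaminant velocity v_c = v/R = 0.06679/13.65 = 0.004893 m/d
t = L/v_c = 195/0.004893 = 39850 d
   = 39850/365 = 109 yr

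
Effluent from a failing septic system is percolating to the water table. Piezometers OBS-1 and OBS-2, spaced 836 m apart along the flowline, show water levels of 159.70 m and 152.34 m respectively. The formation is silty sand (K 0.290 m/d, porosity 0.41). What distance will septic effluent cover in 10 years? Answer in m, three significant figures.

Hydraulic gradient i = (159.70 − 152.34) / 836 = 7.36 / 836 = 0.008804
Specific discharge q = 0.290 × 0.008804 = 0.002553 m/d
v = Ki/n = 0.290·0.008804/0.41 = 0.006227 m/d
T = 10 yr × 365 = 3650 d
L = v × T = 0.006227 × 3650 = 22.73 m

22.7 m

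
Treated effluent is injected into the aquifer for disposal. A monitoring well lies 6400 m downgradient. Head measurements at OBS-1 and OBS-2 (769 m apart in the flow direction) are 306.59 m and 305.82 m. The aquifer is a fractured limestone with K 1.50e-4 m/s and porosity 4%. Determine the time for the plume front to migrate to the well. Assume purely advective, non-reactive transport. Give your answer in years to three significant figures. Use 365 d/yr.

54.0 years

Hydraulic gradient i = (306.59 − 305.82) / 769 = 0.77 / 769 = 0.001001
K = 1.50e-4 m/s × 86400 s/d = 12.96 m/d
q = Ki = 12.96 × 0.001001 = 0.01298 m/d
Average linear velocity = 0.01298 / 0.04 = 0.3244 m/d
t = L / v = 6400 / 0.3244 = 19730 d
   = 19730 / 365 = 54.0 yr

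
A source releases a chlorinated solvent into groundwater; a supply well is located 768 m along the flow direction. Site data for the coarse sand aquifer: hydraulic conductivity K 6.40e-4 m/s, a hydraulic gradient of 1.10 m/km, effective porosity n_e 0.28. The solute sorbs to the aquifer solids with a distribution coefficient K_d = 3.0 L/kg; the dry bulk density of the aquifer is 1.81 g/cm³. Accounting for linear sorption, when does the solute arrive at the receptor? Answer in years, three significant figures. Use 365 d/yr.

198 years

K = 6.40e-4 m/s × 86400 s/d = 55.30 m/d
Specific discharge q = 55.30 × 0.0011 = 0.06083 m/d
Seepage velocity v = q / n = 0.06083 / 0.28 = 0.2172 m/d
Retardation R = 1 + ρ_b·K_d/n = 1 + 1.81×3.0/0.28 = 20.39
Contaminant velocity v_c = v/R = 0.2172/20.39 = 0.01065 m/d
t = L/v_c = 768/0.01065 = 72100 d
   = 72100/365 = 198 yr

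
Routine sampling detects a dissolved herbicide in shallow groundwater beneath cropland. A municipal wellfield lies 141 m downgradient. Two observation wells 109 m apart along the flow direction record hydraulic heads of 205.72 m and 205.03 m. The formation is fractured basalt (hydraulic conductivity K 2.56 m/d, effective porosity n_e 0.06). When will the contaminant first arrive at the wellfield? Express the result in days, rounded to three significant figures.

Hydraulic gradient i = (205.72 − 205.03) / 109 = 0.69 / 109 = 0.006330
Specific discharge q = 2.56 × 0.006330 = 0.01621 m/d
Average linear velocity = 0.01621 / 0.06 = 0.2701 m/d
t = L / v = 141 / 0.2701 = 522.0 d

522 days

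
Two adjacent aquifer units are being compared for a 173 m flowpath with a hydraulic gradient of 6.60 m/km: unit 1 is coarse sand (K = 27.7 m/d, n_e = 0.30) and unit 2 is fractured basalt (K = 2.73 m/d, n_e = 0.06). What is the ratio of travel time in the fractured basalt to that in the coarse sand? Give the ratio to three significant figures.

Unit 1 (coarse sand): v = 27.7×0.0066/0.30 = 0.6094 m/d, t = 173/0.6094 = 283.9 d
Unit 2 (fractured basalt): v = 2.73×0.0066/0.06 = 0.3003 m/d, t = 173/0.3003 = 576.1 d
t(fractured basalt) / t(coarse sand) = 576.1/283.9 = 2.03

2.03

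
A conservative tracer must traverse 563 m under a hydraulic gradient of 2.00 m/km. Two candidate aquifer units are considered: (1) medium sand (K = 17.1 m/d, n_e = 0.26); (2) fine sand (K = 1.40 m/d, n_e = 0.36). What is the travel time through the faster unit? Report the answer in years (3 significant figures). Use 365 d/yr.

11.7 years

Unit 1 (medium sand): v = 17.1×0.0020/0.26 = 0.1315 m/d, t = 563/0.1315 = 4280 d
Unit 2 (fine sand): v = 1.40×0.0020/0.36 = 0.007778 m/d, t = 563/0.007778 = 72390 d
Faster: 4280 d / 365 = 11.7 yr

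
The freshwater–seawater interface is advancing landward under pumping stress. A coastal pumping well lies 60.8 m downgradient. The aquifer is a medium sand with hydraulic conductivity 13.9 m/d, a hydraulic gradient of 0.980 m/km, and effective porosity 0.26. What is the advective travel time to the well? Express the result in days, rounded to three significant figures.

Darcy flux q = K·i = 13.9 × 9.8e-4 = 0.01362 m/d
Average linear velocity = 0.01362 / 0.26 = 0.05239 m/d
t = L / v = 60.8 / 0.05239 = 1160 d

1160 days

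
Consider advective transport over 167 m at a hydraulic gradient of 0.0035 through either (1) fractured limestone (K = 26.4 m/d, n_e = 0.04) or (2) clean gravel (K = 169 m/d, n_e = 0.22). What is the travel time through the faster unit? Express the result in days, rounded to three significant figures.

62.1 days

Unit 1 (fractured limestone): v = 26.4×0.0035/0.04 = 2.310 m/d, t = 167/2.310 = 72.29 d
Unit 2 (clean gravel): v = 169×0.0035/0.22 = 2.689 m/d, t = 167/2.689 = 62.11 d
Faster unit: t = 62.1 d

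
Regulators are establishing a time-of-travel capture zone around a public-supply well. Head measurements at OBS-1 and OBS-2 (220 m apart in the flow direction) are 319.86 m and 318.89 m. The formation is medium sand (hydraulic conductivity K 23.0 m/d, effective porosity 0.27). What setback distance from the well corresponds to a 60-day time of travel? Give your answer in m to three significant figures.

22.5 m

Hydraulic gradient i = (319.86 − 318.89) / 220 = 0.97 / 220 = 0.004409
q = Ki = 23.0 × 0.004409 = 0.1014 m/d
v = Ki/n = 23.0·0.004409/0.27 = 0.3756 m/d
L = v × T = 0.3756 × 60 = 22.54 m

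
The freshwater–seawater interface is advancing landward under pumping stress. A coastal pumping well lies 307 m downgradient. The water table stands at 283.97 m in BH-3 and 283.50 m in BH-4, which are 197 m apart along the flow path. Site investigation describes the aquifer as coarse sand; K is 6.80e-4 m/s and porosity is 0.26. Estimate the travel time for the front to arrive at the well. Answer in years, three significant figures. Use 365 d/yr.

Hydraulic gradient i = (283.97 − 283.50) / 197 = 0.47 / 197 = 0.002386
K = 6.80e-4 m/s × 86400 s/d = 58.75 m/d
Darcy flux q = K·i = 58.75 × 0.002386 = 0.1402 m/d
v = Ki/n = 58.75·0.002386/0.26 = 0.5391 m/d
t = L / v = 307 / 0.5391 = 569.5 d
   = 569.5 / 365 = 1.56 yr

1.56 years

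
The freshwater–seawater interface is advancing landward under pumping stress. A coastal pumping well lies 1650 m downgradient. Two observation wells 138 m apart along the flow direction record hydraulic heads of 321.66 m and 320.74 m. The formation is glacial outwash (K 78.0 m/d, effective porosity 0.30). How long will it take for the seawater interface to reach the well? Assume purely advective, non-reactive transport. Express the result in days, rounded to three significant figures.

952 days

Hydraulic gradient i = (321.66 − 320.74) / 138 = 0.92 / 138 = 0.006667
Darcy flux q = K·i = 78.0 × 0.006667 = 0.5200 m/d
v_s = q/n_e = 0.5200/0.30 = 1.733 m/d
t = L / v = 1650 / 1.733 = 951.9 d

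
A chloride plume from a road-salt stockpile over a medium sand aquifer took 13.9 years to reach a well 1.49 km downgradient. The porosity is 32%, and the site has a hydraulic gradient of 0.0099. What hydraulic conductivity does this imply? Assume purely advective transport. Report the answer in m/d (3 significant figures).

9.49 m/d

t = 13.9 years = 5074 d
L = 1.49 km = 1490 m
v = L / t = 1490 / 5074 = 0.2937 m/d
K = v · n / i = 0.2937 × 0.32 / 0.0099 = 9.49 m/d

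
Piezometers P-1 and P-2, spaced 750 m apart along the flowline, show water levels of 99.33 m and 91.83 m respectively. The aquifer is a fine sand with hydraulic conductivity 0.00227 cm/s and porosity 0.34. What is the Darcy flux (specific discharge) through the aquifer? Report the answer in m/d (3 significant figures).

0.0196 m/d

Hydraulic gradient i = (99.33 − 91.83) / 750 = 7.50 / 750 = 0.01000
K = 0.00227 cm/s × 864 = 1.961 m/d
Specific discharge q = 1.961 × 0.01000 = 0.01961 m/d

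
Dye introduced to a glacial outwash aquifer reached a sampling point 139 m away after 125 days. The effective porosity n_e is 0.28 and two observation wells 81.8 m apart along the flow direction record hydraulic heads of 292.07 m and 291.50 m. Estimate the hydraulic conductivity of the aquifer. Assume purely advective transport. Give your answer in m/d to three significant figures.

Hydraulic gradient i = (292.07 − 291.50) / 81.8 = 0.57 / 81.8 = 0.006968
v = L / t = 139 / 125 = 1.112 m/d
K = v · n / i = 1.112 × 0.28 / 0.006968 = 44.7 m/d

44.7 m/d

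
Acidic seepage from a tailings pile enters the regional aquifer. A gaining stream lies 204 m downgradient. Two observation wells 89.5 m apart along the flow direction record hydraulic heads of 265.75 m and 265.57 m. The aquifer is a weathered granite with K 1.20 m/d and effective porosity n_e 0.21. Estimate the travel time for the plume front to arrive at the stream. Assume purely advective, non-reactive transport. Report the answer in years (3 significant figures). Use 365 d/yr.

Hydraulic gradient i = (265.75 − 265.57) / 89.5 = 0.18 / 89.5 = 0.002011
q = Ki = 1.20 × 0.002011 = 0.002413 m/d
Average linear velocity = 0.002413 / 0.21 = 0.01149 m/d
t = L / v = 204 / 0.01149 = 17750 d
   = 17750 / 365 = 48.6 yr

48.6 years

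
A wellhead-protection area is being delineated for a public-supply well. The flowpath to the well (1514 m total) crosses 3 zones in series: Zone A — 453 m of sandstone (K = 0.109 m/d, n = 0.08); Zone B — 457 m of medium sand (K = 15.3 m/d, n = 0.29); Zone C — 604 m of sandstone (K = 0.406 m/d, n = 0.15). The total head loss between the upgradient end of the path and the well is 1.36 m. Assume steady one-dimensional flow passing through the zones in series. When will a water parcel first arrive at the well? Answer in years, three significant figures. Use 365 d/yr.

Continuity: the same q passes through each zone, so ΔH = q·Σ(L_j/K_j) — the zones act as resistances in series.
Σ(L/K) = 453/0.109 + 457/15.3 + 604/0.406 = 4156 + 29.87 + 1488 = 5674 d
q = ΔH / Σ(L/K) = 1.36 / 5674 = 2.397e-4 m/d (same in every zone)
Zone A: v = q/n = 2.397e-4/0.08 = 0.002996 m/d → t_A = 453/0.002996 = 151200 d
Zone B: v = q/n = 2.397e-4/0.29 = 8.266e-4 m/d → t_B = 457/8.266e-4 = 552900 d
Zone C: v = q/n = 2.397e-4/0.15 = 0.001598 m/d → t_C = 604/0.001598 = 378000 d
Total t = 151200 + 552900 + 378000 = 1.082e6 d
   = 1.082e6 / 365 = 2960 yr

2960 years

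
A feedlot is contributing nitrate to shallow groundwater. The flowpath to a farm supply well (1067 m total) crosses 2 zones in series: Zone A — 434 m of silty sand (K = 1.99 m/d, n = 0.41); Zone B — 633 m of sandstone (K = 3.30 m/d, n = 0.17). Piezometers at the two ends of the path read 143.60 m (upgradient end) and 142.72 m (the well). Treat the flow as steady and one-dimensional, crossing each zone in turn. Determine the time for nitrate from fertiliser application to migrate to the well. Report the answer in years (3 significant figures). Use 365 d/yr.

Total head drop ΔH = 143.60 − 142.72 = 0.88 m
Steady 1-D flow in series ⇒ the Darcy flux q is identical in every zone and the zone head losses add (resistances L/K in series).
Σ(L/K) = 434/1.99 + 633/3.30 = 218.1 + 191.8 = 409.9 d
q = ΔH / Σ(L/K) = 0.88 / 409.9 = 0.002147 m/d (same in every zone)
Zone A: v = q/n = 0.002147/0.41 = 0.005236 m/d → t_A = 434/0.005236 = 82890 d
Zone B: v = q/n = 0.002147/0.17 = 0.01263 m/d → t_B = 633/0.01263 = 50130 d
Total t = 82890 + 50130 = 133000 d
   = 133000 / 365 = 364 yr

364 years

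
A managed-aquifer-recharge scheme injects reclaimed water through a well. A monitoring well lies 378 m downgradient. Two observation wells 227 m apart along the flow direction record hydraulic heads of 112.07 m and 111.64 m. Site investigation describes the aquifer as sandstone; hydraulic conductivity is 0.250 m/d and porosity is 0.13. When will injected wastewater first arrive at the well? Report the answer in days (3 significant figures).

Hydraulic gradient i = (112.07 − 111.64) / 227 = 0.43 / 227 = 0.001894
q = Ki = 0.250 × 0.001894 = 4.736e-4 m/d
Seepage velocity v = q / n = 4.736e-4 / 0.13 = 0.003643 m/d
t = L / v = 378 / 0.003643 = 103800 d

104000 days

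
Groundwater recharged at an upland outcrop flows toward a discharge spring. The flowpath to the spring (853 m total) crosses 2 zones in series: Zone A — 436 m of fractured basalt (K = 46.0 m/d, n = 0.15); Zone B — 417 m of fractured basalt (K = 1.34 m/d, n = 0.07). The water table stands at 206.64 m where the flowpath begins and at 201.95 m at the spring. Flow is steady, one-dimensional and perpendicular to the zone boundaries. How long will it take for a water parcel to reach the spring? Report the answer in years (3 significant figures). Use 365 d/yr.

17.7 years

Total head drop ΔH = 206.64 − 201.95 = 4.69 m
Continuity: the same q passes through each zone, so ΔH = q·Σ(L_j/K_j) — the zones act as resistances in series.
Σ(L/K) = 436/46.0 + 417/1.34 = 9.478 + 311.2 = 320.7 d
q = ΔH / Σ(L/K) = 4.69 / 320.7 = 0.01463 m/d (same in every zone)
Zone A: v = q/n = 0.01463/0.15 = 0.09750 m/d → t_A = 436/0.09750 = 4472 d
Zone B: v = q/n = 0.01463/0.07 = 0.2089 m/d → t_B = 417/0.2089 = 1996 d
Total t = 4472 + 1996 = 6467 d
   = 6467 / 365 = 17.7 yr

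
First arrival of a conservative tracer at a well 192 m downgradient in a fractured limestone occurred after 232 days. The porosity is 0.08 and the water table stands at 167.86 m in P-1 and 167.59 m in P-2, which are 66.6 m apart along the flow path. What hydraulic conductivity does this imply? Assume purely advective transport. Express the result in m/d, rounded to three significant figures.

Hydraulic gradient i = (167.86 − 167.59) / 66.6 = 0.27 / 66.6 = 0.004054
v = L / t = 192 / 232 = 0.8276 m/d
K = v · n / i = 0.8276 × 0.08 / 0.004054 = 16.3 m/d

16.3 m/d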